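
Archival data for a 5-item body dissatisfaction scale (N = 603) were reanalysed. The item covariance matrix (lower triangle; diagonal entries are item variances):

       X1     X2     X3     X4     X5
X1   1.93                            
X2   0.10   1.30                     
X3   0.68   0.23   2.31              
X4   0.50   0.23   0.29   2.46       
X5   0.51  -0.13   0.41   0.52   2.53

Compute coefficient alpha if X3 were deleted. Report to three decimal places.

Remaining items: X1, X2, X4, X5 (k = 4).
sum of item variances = 1.93 + 1.30 + 2.46 + 2.53 = 8.22
σ²_total = 8.22 + 2 × 1.73 = 11.68
α (item deleted) = (4/3)·(1 − 8.22/11.68) = 0.395

coefficient alpha = 0.395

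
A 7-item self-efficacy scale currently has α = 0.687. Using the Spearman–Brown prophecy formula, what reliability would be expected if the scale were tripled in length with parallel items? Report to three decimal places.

Length factor m = 3
α' = m·α / (1 + (m−1)·α)
   = 3 × 0.687 / (1 + (3 − 1) × 0.687)
   = 2.0610 / 2.3740 = 0.868

predicted reliability = 0.868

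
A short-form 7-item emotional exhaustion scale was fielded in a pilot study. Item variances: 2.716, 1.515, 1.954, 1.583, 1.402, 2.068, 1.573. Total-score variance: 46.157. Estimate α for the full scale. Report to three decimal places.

α = 0.843

Σσᵢ² = 2.716 + 1.515 + 1.954 + 1.583 + 1.402 + 2.068 + 1.573 = 12.811
α = (k/(k−1))·(1 − Σσᵢ²/σ²_total) = (7/6)·(1 − 12.811/46.157) = 0.843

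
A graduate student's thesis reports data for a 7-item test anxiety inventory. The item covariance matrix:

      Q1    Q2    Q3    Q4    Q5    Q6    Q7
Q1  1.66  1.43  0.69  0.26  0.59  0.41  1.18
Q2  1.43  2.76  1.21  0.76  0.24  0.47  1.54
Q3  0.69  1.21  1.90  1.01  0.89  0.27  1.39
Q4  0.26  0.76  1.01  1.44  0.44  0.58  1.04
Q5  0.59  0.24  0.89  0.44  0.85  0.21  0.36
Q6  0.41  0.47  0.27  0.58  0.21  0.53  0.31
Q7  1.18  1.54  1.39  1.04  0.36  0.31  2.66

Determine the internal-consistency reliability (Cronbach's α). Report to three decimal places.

Σσᵢ² = 1.66 + 2.76 + 1.90 + 1.44 + 0.85 + 0.53 + 2.66 = 11.80
Σ_{i<j} σ_ij = 15.28
σ²_T = 11.80 + 2 × 15.28 = 42.36
α = (k/(k−1))·(1 − Σσᵢ²/σ²_T) = (7/6)·(1 − 11.80/42.36) = 0.842

α = 0.842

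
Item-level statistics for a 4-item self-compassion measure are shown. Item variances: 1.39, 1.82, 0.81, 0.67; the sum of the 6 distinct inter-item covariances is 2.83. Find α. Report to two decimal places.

Σσᵢ² = 1.39 + 1.82 + 0.81 + 0.67 = 4.69
Sum of distinct covariances = 2.83
total variance = Σσᵢ² + 2·Σcov = 4.69 + 2 × 2.83 = 10.35
α = (4/3)·(1 − 4.69/10.35) = 0.73

α = 0.73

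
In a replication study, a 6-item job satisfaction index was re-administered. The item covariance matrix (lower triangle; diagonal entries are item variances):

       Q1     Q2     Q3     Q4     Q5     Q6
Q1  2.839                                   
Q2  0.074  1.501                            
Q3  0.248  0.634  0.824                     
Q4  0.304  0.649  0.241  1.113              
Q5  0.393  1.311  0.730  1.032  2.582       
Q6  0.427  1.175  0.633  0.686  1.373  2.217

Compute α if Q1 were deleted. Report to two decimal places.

α = 0.84

Remaining items: Q2, Q3, Q4, Q5, Q6 (k = 5).
ΣVar(i) = 1.501 + 0.824 + 1.113 + 2.582 + 2.217 = 8.237
σ²_total = 8.237 + 2 × 8.464 = 25.165
α (item deleted) = (5/4)·(1 − 8.237/25.165) = 0.84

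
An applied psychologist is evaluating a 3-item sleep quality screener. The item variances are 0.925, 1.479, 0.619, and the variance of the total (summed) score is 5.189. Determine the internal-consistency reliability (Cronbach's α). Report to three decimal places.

sum of item variances = 0.925 + 1.479 + 0.619 = 3.023
α = (k/(k−1))·(1 − sum of item variances/Var(T)) = (3/2)·(1 − 3.023/5.189) = 0.626

α = 0.626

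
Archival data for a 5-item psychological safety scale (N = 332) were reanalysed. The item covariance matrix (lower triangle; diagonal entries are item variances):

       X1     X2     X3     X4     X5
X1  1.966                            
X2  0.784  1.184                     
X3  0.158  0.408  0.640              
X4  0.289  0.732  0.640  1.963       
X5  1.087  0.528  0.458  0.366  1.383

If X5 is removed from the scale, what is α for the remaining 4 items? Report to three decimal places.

Remaining items: X1, X2, X3, X4 (k = 4).
sum of item variances = 1.966 + 1.184 + 0.640 + 1.963 = 5.753
σ²_total = 5.753 + 2 × 3.011 = 11.775
α (item deleted) = (4/3)·(1 − 5.753/11.775) = 0.682

α = 0.682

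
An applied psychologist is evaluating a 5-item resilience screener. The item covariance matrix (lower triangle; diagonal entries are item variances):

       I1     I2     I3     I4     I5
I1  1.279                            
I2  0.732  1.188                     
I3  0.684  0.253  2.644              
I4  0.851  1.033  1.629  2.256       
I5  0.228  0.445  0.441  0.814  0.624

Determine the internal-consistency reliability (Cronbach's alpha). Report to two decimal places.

sum of item variances = 1.279 + 1.188 + 2.644 + 2.256 + 0.624 = 7.991
Sum of off-diagonal covariances = 7.110
σ²_total = 7.991 + 2 × 7.110 = 22.211
α = (k/(k−1))·(1 − sum of item variances/σ²_total) = (5/4)·(1 − 7.991/22.211) = 0.80

α = 0.80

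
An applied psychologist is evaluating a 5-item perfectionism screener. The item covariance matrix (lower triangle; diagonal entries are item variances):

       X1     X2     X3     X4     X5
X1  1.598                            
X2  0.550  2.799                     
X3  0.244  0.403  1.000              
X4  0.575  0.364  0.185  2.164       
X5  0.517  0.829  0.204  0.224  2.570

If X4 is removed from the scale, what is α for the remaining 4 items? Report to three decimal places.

α = 0.544

Remaining items: X1, X2, X3, X5 (k = 4).
sum of item variances = 1.598 + 2.799 + 1.000 + 2.570 = 7.967
σ²_T = 7.967 + 2 × 2.747 = 13.461
α (item deleted) = (4/3)·(1 − 7.967/13.461) = 0.544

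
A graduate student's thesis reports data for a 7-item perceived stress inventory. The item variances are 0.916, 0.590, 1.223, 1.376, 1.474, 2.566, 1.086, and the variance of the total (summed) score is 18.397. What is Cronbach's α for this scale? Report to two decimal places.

Cronbach's α = 0.58

sum of item variances = 0.916 + 0.590 + 1.223 + 1.376 + 1.474 + 2.566 + 1.086 = 9.231
α = (k/(k−1))·(1 − sum of item variances/σ²_total) = (7/6)·(1 − 9.231/18.397) = 0.58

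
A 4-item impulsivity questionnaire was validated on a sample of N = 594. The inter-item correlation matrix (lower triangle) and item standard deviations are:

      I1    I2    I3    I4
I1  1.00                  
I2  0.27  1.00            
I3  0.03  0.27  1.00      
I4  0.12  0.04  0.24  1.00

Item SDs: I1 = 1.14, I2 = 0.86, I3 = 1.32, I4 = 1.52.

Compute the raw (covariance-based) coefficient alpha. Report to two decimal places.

Σσ²ᵢ = 1.14² + 0.86² + 1.32² + 1.52² = 6.0920
Covariances σ_ij = r_ij · s_i · s_j:
  σ(I1,I2) = 0.27 × 1.14 × 0.86 = 0.2647
  σ(I1,I3) = 0.03 × 1.14 × 1.32 = 0.0451
  σ(I1,I4) = 0.12 × 1.14 × 1.52 = 0.2079
  σ(I2,I3) = 0.27 × 0.86 × 1.32 = 0.3065
  σ(I2,I4) = 0.04 × 0.86 × 1.52 = 0.0523
  σ(I3,I4) = 0.24 × 1.32 × 1.52 = 0.4815
σ²_T = Σσ²ᵢ + 2·Σσ_ij = 6.0920 + 2 × 1.3580 = 8.8080
α = (4/3)·(1 − 6.0920/8.8080) = 0.41

α = 0.41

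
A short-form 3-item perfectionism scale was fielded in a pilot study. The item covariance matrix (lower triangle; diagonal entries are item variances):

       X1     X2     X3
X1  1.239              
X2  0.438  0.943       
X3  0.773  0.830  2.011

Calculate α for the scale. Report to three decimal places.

Σσ²ᵢ = 1.239 + 0.943 + 2.011 = 4.193
Sum of the distinct covariances = 2.041
σ²_T = 4.193 + 2 × 2.041 = 8.275
α = (k/(k−1))·(1 − Σσ²ᵢ/σ²_T) = (3/2)·(1 − 4.193/8.275) = 0.740

α = 0.740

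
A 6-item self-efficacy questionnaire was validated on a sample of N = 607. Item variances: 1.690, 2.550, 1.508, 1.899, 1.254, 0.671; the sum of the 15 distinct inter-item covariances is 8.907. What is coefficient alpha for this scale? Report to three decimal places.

ΣVar(i) = 1.690 + 2.550 + 1.508 + 1.899 + 1.254 + 0.671 = 9.572
Sum of distinct covariances = 8.907
σ²_total = ΣVar(i) + 2·Σcov = 9.572 + 2 × 8.907 = 27.386
α = (6/5)·(1 − 9.572/27.386) = 0.781

α = 0.781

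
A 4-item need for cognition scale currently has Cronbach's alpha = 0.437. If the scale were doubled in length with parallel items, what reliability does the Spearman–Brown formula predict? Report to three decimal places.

predicted reliability = 0.608

Length factor m = 2
α' = m·α / (1 + (m−1)·α)
   = 2 × 0.437 / (1 + (2 − 1) × 0.437)
   = 0.8740 / 1.4370 = 0.608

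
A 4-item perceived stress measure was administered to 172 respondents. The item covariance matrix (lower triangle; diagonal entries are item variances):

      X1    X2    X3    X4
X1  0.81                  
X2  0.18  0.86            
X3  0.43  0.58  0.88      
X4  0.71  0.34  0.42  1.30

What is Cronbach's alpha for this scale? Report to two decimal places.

Cronbach's alpha = 0.77

Σσᵢ² = 0.81 + 0.86 + 0.88 + 1.30 = 3.85
Sum of the distinct covariances = 2.66
Var(T) = 3.85 + 2 × 2.66 = 9.17
α = (k/(k−1))·(1 − Σσᵢ²/Var(T)) = (4/3)·(1 − 3.85/9.17) = 0.77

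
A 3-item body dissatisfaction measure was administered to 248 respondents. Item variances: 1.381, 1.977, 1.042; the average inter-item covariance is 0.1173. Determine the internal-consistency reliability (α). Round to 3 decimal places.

ΣVar(i) = 1.381 + 1.977 + 1.042 = 4.400
Sum of the 3 distinct covariances = 3 × 0.1173 = 0.3519
Var(T) = ΣVar(i) + 2·Σcov = 4.400 + 2 × 0.3519 = 5.1038
α = (3/2)·(1 − 4.400/5.1038) = 0.207

α = 0.207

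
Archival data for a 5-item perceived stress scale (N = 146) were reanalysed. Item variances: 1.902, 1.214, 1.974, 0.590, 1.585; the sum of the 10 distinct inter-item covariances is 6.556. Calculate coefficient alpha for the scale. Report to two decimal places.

coefficient alpha = 0.80

sum of item variances = 1.902 + 1.214 + 1.974 + 0.590 + 1.585 = 7.265
Sum of distinct covariances = 6.556
total variance = sum of item variances + 2·Σcov = 7.265 + 2 × 6.556 = 20.377
α = (5/4)·(1 − 7.265/20.377) = 0.80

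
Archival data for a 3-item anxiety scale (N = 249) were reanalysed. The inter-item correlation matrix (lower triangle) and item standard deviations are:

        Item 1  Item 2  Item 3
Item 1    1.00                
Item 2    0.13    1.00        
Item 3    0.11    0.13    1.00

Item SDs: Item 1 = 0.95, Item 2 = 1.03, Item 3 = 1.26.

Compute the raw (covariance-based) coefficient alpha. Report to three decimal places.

coefficient alpha = 0.291

Σσ²ᵢ = 0.95² + 1.03² + 1.26² = 3.5510
Covariances σ_ij = r_ij · s_i · s_j:
  σ(Item 1,Item 2) = 0.13 × 0.95 × 1.03 = 0.1272
  σ(Item 1,Item 3) = 0.11 × 0.95 × 1.26 = 0.1317
  σ(Item 2,Item 3) = 0.13 × 1.03 × 1.26 = 0.1687
σ²_T = Σσ²ᵢ + 2·Σσ_ij = 3.5510 + 2 × 0.4276 = 4.4062
α = (3/2)·(1 − 3.5510/4.4062) = 0.291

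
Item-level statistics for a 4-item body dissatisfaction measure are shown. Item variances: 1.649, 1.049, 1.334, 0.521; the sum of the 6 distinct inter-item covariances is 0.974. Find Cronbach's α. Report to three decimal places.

sum of item variances = 1.649 + 1.049 + 1.334 + 0.521 = 4.553
Sum of distinct covariances = 0.974
total variance = sum of item variances + 2·Σcov = 4.553 + 2 × 0.974 = 6.501
α = (4/3)·(1 − 4.553/6.501) = 0.400

α = 0.400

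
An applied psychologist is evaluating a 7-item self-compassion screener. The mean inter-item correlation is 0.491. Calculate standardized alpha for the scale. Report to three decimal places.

α = 0.871

Standardized α = k·r̄ / (1 + (k−1)·r̄) = 7 × 0.491 / (1 + 6 × 0.491)
  = 3.4370 / 3.9460 = 0.871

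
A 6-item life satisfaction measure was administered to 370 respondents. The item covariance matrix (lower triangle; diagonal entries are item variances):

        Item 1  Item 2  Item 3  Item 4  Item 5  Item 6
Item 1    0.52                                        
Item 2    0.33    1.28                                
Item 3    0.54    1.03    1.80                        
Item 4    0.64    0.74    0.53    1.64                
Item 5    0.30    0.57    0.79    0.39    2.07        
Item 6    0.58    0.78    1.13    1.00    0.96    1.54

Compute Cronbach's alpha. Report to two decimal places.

ΣVar(i) = 0.52 + 1.28 + 1.80 + 1.64 + 2.07 + 1.54 = 8.85
Sum of the distinct covariances = 10.31
Var(T) = 8.85 + 2 × 10.31 = 29.47
α = (k/(k−1))·(1 − ΣVar(i)/Var(T)) = (6/5)·(1 − 8.85/29.47) = 0.84

Cronbach's alpha = 0.84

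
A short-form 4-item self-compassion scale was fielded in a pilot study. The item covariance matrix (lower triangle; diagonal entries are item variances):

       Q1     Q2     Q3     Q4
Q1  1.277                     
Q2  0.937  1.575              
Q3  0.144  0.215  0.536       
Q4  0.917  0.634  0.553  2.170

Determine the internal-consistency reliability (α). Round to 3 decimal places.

α = 0.734

Σσ²ᵢ = 1.277 + 1.575 + 0.536 + 2.170 = 5.558
Sum of the distinct covariances = 3.400
σ²_total = 5.558 + 2 × 3.400 = 12.358
α = (k/(k−1))·(1 − Σσ²ᵢ/σ²_total) = (4/3)·(1 − 5.558/12.358) = 0.734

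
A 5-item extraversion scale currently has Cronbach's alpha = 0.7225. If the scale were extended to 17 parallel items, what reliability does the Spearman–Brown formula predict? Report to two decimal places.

Length factor m = 17/5 = 3.4000
α' = m·α / (1 + (m−1)·α)
   = 17/5 × 0.7225 / (1 + (17/5 − 1) × 0.7225)
   = 2.4565 / 2.7340 = 0.90

predicted reliability = 0.90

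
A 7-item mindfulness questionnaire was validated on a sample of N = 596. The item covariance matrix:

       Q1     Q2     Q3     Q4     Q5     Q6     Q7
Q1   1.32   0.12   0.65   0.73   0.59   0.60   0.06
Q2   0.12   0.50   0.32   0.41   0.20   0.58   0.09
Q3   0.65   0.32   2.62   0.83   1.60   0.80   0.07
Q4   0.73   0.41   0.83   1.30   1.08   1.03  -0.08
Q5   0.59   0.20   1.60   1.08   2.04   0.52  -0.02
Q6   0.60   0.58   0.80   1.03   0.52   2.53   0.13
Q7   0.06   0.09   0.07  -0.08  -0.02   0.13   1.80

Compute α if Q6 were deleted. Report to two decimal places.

Remaining items: Q1, Q2, Q3, Q4, Q5, Q7 (k = 6).
Σσᵢ² = 1.32 + 0.50 + 2.62 + 1.30 + 2.04 + 1.80 = 9.58
Var(T) = 9.58 + 2 × 6.65 = 22.88
α (item deleted) = (6/5)·(1 − 9.58/22.88) = 0.70

α = 0.70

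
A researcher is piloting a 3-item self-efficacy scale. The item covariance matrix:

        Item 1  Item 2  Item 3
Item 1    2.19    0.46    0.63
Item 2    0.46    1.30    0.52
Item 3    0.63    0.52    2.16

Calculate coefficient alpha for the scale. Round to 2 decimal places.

coefficient alpha = 0.54

Σσᵢ² = 2.19 + 1.30 + 2.16 = 5.65
Sum of the distinct covariances = 1.61
total variance = 5.65 + 2 × 1.61 = 8.87
α = (k/(k−1))·(1 − Σσᵢ²/total variance) = (3/2)·(1 − 5.65/8.87) = 0.54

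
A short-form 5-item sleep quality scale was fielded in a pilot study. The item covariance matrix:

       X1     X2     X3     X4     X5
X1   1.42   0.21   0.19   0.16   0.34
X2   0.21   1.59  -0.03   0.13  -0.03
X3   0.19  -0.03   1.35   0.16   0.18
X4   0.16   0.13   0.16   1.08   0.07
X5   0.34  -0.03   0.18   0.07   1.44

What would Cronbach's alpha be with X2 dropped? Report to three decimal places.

α = 0.392

Remaining items: X1, X3, X4, X5 (k = 4).
Σσᵢ² = 1.42 + 1.35 + 1.08 + 1.44 = 5.29
σ²_total = 5.29 + 2 × 1.10 = 7.49
α (item deleted) = (4/3)·(1 − 5.29/7.49) = 0.392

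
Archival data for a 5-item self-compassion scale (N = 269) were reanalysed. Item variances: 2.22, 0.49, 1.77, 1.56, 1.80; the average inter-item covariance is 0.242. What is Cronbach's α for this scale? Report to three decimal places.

Cronbach's α = 0.477

Σσ²ᵢ = 2.22 + 0.49 + 1.77 + 1.56 + 1.80 = 7.84
Sum of the 10 distinct covariances = 10 × 0.242 = 2.420
σ²_total = Σσ²ᵢ + 2·Σcov = 7.84 + 2 × 2.420 = 12.680
α = (5/4)·(1 − 7.84/12.680) = 0.477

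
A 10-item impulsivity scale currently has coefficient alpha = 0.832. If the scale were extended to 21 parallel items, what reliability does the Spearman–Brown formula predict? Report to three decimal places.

predicted reliability = 0.912

Length factor m = 21/10 = 2.1000
α' = m·α / (1 + (m−1)·α)
   = 21/10 × 0.832 / (1 + (21/10 − 1) × 0.832)
   = 1.7472 / 1.9152 = 0.912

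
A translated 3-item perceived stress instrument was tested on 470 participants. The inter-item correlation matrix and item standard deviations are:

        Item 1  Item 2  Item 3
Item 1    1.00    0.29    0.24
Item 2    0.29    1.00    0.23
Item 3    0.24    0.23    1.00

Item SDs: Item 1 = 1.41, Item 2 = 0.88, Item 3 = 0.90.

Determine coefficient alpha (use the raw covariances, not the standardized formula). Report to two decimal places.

Σσ²ᵢ = 1.41² + 0.88² + 0.90² = 3.5725
Covariances σ_ij = r_ij · s_i · s_j:
  σ(Item 1,Item 2) = 0.29 × 1.41 × 0.88 = 0.3598
  σ(Item 1,Item 3) = 0.24 × 1.41 × 0.90 = 0.3046
  σ(Item 2,Item 3) = 0.23 × 0.88 × 0.90 = 0.1822
σ²_T = Σσ²ᵢ + 2·Σσ_ij = 3.5725 + 2 × 0.8466 = 5.2657
α = (3/2)·(1 − 3.5725/5.2657) = 0.48

α = 0.48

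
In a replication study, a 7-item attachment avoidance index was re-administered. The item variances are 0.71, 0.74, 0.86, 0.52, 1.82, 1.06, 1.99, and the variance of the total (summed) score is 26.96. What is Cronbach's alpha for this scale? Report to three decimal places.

Cronbach's alpha = 0.833

Σσ²ᵢ = 0.71 + 0.74 + 0.86 + 0.52 + 1.82 + 1.06 + 1.99 = 7.70
α = (k/(k−1))·(1 − Σσ²ᵢ/σ²_total) = (7/6)·(1 − 7.70/26.96) = 0.833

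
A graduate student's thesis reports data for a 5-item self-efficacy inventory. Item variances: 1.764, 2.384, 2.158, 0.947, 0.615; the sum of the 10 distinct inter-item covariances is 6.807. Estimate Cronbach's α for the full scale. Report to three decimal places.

Σσ²ᵢ = 1.764 + 2.384 + 2.158 + 0.947 + 0.615 = 7.868
Sum of distinct covariances = 6.807
σ²_T = Σσ²ᵢ + 2·Σcov = 7.868 + 2 × 6.807 = 21.482
α = (5/4)·(1 − 7.868/21.482) = 0.792

Cronbach's α = 0.792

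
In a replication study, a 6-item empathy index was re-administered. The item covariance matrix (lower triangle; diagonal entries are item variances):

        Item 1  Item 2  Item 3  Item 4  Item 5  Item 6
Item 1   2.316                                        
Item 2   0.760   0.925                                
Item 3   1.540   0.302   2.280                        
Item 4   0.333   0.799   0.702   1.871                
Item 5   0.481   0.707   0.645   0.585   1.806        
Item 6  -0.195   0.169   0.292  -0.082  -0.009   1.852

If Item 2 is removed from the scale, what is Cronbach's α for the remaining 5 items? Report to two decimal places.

Cronbach's α = 0.57

Remaining items: Item 1, Item 3, Item 4, Item 5, Item 6 (k = 5).
ΣVar(i) = 2.316 + 2.280 + 1.871 + 1.806 + 1.852 = 10.125
σ²_total = 10.125 + 2 × 4.292 = 18.709
α (item deleted) = (5/4)·(1 − 10.125/18.709) = 0.57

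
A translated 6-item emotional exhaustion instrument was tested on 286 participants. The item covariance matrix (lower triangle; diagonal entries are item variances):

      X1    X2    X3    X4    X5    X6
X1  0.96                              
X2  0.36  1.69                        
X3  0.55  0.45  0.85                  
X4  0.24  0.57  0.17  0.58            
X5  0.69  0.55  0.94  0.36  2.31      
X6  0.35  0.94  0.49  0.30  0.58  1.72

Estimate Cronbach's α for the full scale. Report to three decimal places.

Cronbach's α = 0.780

sum of item variances = 0.96 + 1.69 + 0.85 + 0.58 + 2.31 + 1.72 = 8.11
Σ_{i<j} σ_ij = 7.54
σ²_T = 8.11 + 2 × 7.54 = 23.19
α = (k/(k−1))·(1 − sum of item variances/σ²_T) = (6/5)·(1 − 8.11/23.19) = 0.780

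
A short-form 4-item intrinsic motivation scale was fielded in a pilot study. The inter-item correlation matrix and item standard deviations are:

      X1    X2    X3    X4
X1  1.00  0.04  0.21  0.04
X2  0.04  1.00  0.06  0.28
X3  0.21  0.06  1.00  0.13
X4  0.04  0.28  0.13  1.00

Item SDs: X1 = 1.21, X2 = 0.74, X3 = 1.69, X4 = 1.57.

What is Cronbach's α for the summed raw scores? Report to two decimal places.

α = 0.35

Σσ²ᵢ = 1.21² + 0.74² + 1.69² + 1.57² = 7.3327
Covariances σ_ij = r_ij · s_i · s_j:
  σ(X1,X2) = 0.04 × 1.21 × 0.74 = 0.0358
  σ(X1,X3) = 0.21 × 1.21 × 1.69 = 0.4294
  σ(X1,X4) = 0.04 × 1.21 × 1.57 = 0.0760
  σ(X2,X3) = 0.06 × 0.74 × 1.69 = 0.0750
  σ(X2,X4) = 0.28 × 0.74 × 1.57 = 0.3253
  σ(X3,X4) = 0.13 × 1.69 × 1.57 = 0.3449
σ²_T = Σσ²ᵢ + 2·Σσ_ij = 7.3327 + 2 × 1.2864 = 9.9055
α = (4/3)·(1 − 7.3327/9.9055) = 0.35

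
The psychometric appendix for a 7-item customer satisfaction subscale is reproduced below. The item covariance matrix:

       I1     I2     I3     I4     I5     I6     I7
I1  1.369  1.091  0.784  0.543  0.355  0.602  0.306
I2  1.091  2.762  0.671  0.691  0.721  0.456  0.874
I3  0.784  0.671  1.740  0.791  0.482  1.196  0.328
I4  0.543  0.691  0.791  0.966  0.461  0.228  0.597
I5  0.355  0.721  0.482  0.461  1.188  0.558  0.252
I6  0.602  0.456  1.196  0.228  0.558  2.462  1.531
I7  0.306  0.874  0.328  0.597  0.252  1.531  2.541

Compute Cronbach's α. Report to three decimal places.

Σσ²ᵢ = 1.369 + 2.762 + 1.740 + 0.966 + 1.188 + 2.462 + 2.541 = 13.028
Sum of off-diagonal covariances = 13.518
Var(T) = 13.028 + 2 × 13.518 = 40.064
α = (k/(k−1))·(1 − Σσ²ᵢ/Var(T)) = (7/6)·(1 − 13.028/40.064) = 0.787

Cronbach's α = 0.787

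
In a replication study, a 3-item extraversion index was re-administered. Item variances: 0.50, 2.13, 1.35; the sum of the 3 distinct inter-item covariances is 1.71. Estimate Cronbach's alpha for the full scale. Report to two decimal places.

Σσ²ᵢ = 0.50 + 2.13 + 1.35 = 3.98
Sum of distinct covariances = 1.71
total variance = Σσ²ᵢ + 2·Σcov = 3.98 + 2 × 1.71 = 7.40
α = (3/2)·(1 − 3.98/7.40) = 0.69

α = 0.69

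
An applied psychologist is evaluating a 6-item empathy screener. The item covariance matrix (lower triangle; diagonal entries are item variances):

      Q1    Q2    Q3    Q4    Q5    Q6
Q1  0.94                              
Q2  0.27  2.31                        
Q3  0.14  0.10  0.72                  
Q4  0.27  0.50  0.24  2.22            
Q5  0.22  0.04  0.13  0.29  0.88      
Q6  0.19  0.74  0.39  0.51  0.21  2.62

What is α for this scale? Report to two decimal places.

α = 0.56

sum of item variances = 0.94 + 2.31 + 0.72 + 2.22 + 0.88 + 2.62 = 9.69
Sum of the distinct covariances = 4.24
total variance = 9.69 + 2 × 4.24 = 18.17
α = (k/(k−1))·(1 − sum of item variances/total variance) = (6/5)·(1 − 9.69/18.17) = 0.56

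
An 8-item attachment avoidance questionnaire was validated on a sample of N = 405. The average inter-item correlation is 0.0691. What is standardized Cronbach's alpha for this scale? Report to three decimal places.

standardized Cronbach's alpha = 0.373

Standardized α = k·r̄ / (1 + (k−1)·r̄) = 8 × 0.0691 / (1 + 7 × 0.0691)
  = 0.5528 / 1.4837 = 0.373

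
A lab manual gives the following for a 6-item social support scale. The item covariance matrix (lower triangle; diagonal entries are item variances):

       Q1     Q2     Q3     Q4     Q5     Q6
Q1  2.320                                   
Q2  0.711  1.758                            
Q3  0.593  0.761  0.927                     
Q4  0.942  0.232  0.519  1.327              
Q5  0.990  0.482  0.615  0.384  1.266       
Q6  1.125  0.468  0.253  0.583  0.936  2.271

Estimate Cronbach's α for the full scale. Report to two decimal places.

α = 0.79

ΣVar(i) = 2.320 + 1.758 + 0.927 + 1.327 + 1.266 + 2.271 = 9.869
Σ_{i<j} σ_ij = 9.594
σ²_T = 9.869 + 2 × 9.594 = 29.057
α = (k/(k−1))·(1 − ΣVar(i)/σ²_T) = (6/5)·(1 − 9.869/29.057) = 0.79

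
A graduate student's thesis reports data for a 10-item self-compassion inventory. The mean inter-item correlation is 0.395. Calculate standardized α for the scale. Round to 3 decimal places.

α = 0.867

Standardized α = k·r̄ / (1 + (k−1)·r̄) = 10 × 0.395 / (1 + 9 × 0.395)
  = 3.9500 / 4.5550 = 0.867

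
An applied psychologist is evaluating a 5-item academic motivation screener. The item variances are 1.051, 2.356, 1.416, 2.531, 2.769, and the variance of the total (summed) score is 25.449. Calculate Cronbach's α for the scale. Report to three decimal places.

Cronbach's α = 0.753

Σσ²ᵢ = 1.051 + 2.356 + 1.416 + 2.531 + 2.769 = 10.123
α = (k/(k−1))·(1 − Σσ²ᵢ/total variance) = (5/4)·(1 − 10.123/25.449) = 0.753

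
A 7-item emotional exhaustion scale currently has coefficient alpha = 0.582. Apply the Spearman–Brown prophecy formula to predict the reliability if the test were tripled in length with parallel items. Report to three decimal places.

Length factor m = 3
α' = m·α / (1 + (m−1)·α)
   = 3 × 0.582 / (1 + (3 − 1) × 0.582)
   = 1.7460 / 2.1640 = 0.807

predicted reliability = 0.807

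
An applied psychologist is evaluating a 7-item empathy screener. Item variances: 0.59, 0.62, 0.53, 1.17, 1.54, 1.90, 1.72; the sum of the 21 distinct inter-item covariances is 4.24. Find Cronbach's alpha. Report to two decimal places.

α = 0.60

ΣVar(i) = 0.59 + 0.62 + 0.53 + 1.17 + 1.54 + 1.90 + 1.72 = 8.07
Sum of distinct covariances = 4.24
σ²_T = ΣVar(i) + 2·Σcov = 8.07 + 2 × 4.24 = 16.55
α = (7/6)·(1 − 8.07/16.55) = 0.60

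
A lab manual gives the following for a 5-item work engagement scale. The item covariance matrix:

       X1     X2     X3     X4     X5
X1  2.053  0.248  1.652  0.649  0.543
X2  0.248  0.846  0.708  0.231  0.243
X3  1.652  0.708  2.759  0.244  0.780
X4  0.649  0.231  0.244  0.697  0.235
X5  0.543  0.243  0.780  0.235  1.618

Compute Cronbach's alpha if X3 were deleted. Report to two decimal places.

Cronbach's alpha = 0.60

Remaining items: X1, X2, X4, X5 (k = 4).
sum of item variances = 2.053 + 0.846 + 0.697 + 1.618 = 5.214
Var(T) = 5.214 + 2 × 2.149 = 9.512
α (item deleted) = (4/3)·(1 − 5.214/9.512) = 0.60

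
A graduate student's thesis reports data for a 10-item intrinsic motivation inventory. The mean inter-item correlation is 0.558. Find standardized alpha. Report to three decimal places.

Standardized α = k·r̄ / (1 + (k−1)·r̄) = 10 × 0.558 / (1 + 9 × 0.558)
  = 5.5800 / 6.0220 = 0.927

standardized alpha = 0.927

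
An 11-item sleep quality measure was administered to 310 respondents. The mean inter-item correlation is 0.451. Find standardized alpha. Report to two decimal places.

Standardized α = k·r̄ / (1 + (k−1)·r̄) = 11 × 0.451 / (1 + 10 × 0.451)
  = 4.9610 / 5.5100 = 0.90

α = 0.90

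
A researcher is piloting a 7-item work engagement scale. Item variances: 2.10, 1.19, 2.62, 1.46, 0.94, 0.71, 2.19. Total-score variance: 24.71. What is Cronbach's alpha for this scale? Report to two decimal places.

ΣVar(i) = 2.10 + 1.19 + 2.62 + 1.46 + 0.94 + 0.71 + 2.19 = 11.21
α = (k/(k−1))·(1 − ΣVar(i)/σ²_T) = (7/6)·(1 − 11.21/24.71) = 0.64

Cronbach's alpha = 0.64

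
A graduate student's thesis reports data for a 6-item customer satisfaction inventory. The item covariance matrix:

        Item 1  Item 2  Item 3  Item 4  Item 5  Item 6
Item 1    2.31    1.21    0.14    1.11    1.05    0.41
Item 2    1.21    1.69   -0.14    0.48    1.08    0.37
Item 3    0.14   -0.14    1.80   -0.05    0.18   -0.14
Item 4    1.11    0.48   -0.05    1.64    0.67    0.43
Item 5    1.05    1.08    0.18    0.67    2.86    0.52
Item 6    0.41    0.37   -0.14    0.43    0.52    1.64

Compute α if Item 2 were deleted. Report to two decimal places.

Remaining items: Item 1, Item 3, Item 4, Item 5, Item 6 (k = 5).
Σσ²ᵢ = 2.31 + 1.80 + 1.64 + 2.86 + 1.64 = 10.25
σ²_total = 10.25 + 2 × 4.32 = 18.89
α (item deleted) = (5/4)·(1 − 10.25/18.89) = 0.57

α = 0.57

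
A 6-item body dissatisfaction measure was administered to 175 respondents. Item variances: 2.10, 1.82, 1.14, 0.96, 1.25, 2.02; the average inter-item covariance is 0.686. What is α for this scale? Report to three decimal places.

Σσᵢ² = 2.10 + 1.82 + 1.14 + 0.96 + 1.25 + 2.02 = 9.29
Sum of the 15 distinct covariances = 15 × 0.686 = 10.290
σ²_T = Σσᵢ² + 2·Σcov = 9.29 + 2 × 10.290 = 29.870
α = (6/5)·(1 − 9.29/29.870) = 0.827

α = 0.827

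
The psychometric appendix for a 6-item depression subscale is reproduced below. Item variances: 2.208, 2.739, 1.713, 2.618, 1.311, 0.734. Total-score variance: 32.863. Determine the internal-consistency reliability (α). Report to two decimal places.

Σσ²ᵢ = 2.208 + 2.739 + 1.713 + 2.618 + 1.311 + 0.734 = 11.323
α = (k/(k−1))·(1 − Σσ²ᵢ/σ²_T) = (6/5)·(1 − 11.323/32.863) = 0.79

α = 0.79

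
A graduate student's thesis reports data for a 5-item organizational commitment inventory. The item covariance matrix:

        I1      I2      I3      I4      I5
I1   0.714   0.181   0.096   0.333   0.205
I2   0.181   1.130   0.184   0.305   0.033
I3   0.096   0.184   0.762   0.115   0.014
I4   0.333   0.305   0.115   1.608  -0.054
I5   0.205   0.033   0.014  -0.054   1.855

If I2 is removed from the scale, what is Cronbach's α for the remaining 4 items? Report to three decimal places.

Cronbach's α = 0.297

Remaining items: I1, I3, I4, I5 (k = 4).
Σσᵢ² = 0.714 + 0.762 + 1.608 + 1.855 = 4.939
σ²_T = 4.939 + 2 × 0.709 = 6.357
α (item deleted) = (4/3)·(1 − 4.939/6.357) = 0.297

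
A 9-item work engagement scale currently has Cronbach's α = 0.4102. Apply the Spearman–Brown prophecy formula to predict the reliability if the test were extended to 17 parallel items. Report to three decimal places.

Length factor m = 17/9 = 1.8889
α' = m·α / (1 + (m−1)·α)
   = 17/9 × 0.4102 / (1 + (17/9 − 1) × 0.4102)
   = 0.7748 / 1.3646 = 0.568

predicted reliability = 0.568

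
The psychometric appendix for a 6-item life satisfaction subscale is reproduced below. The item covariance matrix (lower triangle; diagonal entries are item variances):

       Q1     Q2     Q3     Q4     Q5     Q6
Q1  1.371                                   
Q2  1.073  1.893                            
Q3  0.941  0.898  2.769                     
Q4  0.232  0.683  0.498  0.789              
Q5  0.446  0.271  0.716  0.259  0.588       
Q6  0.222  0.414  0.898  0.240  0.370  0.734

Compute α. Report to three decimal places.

sum of item variances = 1.371 + 1.893 + 2.769 + 0.789 + 0.588 + 0.734 = 8.144
Sum of off-diagonal covariances = 8.161
σ²_T = 8.144 + 2 × 8.161 = 24.466
α = (k/(k−1))·(1 − sum of item variances/σ²_T) = (6/5)·(1 − 8.144/24.466) = 0.801

α = 0.801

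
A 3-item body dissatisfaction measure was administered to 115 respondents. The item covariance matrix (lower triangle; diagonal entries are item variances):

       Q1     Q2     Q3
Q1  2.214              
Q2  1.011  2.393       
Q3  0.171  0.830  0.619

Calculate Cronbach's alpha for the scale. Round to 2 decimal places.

ΣVar(i) = 2.214 + 2.393 + 0.619 = 5.226
Sum of the distinct covariances = 2.012
Var(T) = 5.226 + 2 × 2.012 = 9.250
α = (k/(k−1))·(1 − ΣVar(i)/Var(T)) = (3/2)·(1 − 5.226/9.250) = 0.65

Cronbach's alpha = 0.65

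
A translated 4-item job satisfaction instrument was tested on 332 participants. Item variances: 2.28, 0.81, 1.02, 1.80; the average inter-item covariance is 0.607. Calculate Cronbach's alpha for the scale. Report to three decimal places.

Cronbach's alpha = 0.736

ΣVar(i) = 2.28 + 0.81 + 1.02 + 1.80 = 5.91
Sum of the 6 distinct covariances = 6 × 0.607 = 3.642
Var(T) = ΣVar(i) + 2·Σcov = 5.91 + 2 × 3.642 = 13.194
α = (4/3)·(1 − 5.91/13.194) = 0.736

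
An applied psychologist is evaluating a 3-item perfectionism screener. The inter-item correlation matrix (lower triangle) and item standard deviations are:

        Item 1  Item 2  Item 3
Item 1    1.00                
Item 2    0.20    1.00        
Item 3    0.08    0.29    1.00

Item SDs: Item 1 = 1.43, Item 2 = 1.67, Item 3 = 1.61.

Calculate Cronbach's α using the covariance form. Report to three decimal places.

Σσ²ᵢ = 1.43² + 1.67² + 1.61² = 7.4259
Covariances σ_ij = r_ij · s_i · s_j:
  σ(Item 1,Item 2) = 0.20 × 1.43 × 1.67 = 0.4776
  σ(Item 1,Item 3) = 0.08 × 1.43 × 1.61 = 0.1842
  σ(Item 2,Item 3) = 0.29 × 1.67 × 1.61 = 0.7797
σ²_T = Σσ²ᵢ + 2·Σσ_ij = 7.4259 + 2 × 1.4415 = 10.3089
α = (3/2)·(1 − 7.4259/10.3089) = 0.419

α = 0.419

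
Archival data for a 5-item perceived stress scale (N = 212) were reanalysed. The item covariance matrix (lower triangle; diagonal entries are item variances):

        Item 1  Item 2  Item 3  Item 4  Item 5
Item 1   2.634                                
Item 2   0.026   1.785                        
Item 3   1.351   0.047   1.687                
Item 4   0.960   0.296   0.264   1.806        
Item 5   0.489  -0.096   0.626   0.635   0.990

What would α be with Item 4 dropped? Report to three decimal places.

α = 0.544

Remaining items: Item 1, Item 2, Item 3, Item 5 (k = 4).
sum of item variances = 2.634 + 1.785 + 1.687 + 0.990 = 7.096
total variance = 7.096 + 2 × 2.443 = 11.982
α (item deleted) = (4/3)·(1 − 7.096/11.982) = 0.544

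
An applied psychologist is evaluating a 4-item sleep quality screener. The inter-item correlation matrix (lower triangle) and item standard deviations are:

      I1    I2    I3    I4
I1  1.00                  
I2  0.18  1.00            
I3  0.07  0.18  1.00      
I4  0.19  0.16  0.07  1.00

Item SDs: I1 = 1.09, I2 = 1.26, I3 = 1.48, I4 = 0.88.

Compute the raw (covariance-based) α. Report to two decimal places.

α = 0.38

Σσ²ᵢ = 1.09² + 1.26² + 1.48² + 0.88² = 5.7405
Covariances σ_ij = r_ij · s_i · s_j:
  σ(I1,I2) = 0.18 × 1.09 × 1.26 = 0.2472
  σ(I1,I3) = 0.07 × 1.09 × 1.48 = 0.1129
  σ(I1,I4) = 0.19 × 1.09 × 0.88 = 0.1822
  σ(I2,I3) = 0.18 × 1.26 × 1.48 = 0.3357
  σ(I2,I4) = 0.16 × 1.26 × 0.88 = 0.1774
  σ(I3,I4) = 0.07 × 1.48 × 0.88 = 0.0912
σ²_T = Σσ²ᵢ + 2·Σσ_ij = 5.7405 + 2 × 1.1466 = 8.0337
α = (4/3)·(1 − 5.7405/8.0337) = 0.38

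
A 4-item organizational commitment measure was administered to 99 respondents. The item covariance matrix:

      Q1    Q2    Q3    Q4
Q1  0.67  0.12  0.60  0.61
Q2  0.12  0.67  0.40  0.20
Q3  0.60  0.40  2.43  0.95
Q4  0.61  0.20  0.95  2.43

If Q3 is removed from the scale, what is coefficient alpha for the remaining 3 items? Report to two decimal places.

Remaining items: Q1, Q2, Q4 (k = 3).
Σσᵢ² = 0.67 + 0.67 + 2.43 = 3.77
σ²_T = 3.77 + 2 × 0.93 = 5.63
α (item deleted) = (3/2)·(1 − 3.77/5.63) = 0.50

α = 0.50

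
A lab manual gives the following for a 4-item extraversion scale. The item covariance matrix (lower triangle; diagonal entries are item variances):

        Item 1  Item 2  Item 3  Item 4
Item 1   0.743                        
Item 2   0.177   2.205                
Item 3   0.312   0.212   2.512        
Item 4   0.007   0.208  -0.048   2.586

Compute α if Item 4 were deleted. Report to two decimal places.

Remaining items: Item 1, Item 2, Item 3 (k = 3).
sum of item variances = 0.743 + 2.205 + 2.512 = 5.460
σ²_total = 5.460 + 2 × 0.701 = 6.862
α (item deleted) = (3/2)·(1 − 5.460/6.862) = 0.31

α = 0.31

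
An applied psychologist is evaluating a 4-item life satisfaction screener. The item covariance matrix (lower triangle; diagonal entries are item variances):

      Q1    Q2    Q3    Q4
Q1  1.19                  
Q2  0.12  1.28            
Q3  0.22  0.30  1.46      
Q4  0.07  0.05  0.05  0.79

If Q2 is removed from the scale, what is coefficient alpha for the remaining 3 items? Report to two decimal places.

α = 0.25

Remaining items: Q1, Q3, Q4 (k = 3).
ΣVar(i) = 1.19 + 1.46 + 0.79 = 3.44
σ²_total = 3.44 + 2 × 0.34 = 4.12
α (item deleted) = (3/2)·(1 − 3.44/4.12) = 0.25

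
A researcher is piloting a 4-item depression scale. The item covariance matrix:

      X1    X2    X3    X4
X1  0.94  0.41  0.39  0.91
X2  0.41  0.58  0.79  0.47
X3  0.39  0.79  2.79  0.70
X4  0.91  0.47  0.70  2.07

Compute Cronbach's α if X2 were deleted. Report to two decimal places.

Remaining items: X1, X3, X4 (k = 3).
Σσᵢ² = 0.94 + 2.79 + 2.07 = 5.80
σ²_total = 5.80 + 2 × 2.00 = 9.80
α (item deleted) = (3/2)·(1 − 5.80/9.80) = 0.61

α = 0.61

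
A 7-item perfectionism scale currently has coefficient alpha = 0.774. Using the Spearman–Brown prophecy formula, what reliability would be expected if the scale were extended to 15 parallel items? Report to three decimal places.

Length factor m = 15/7 = 2.1429
α' = m·α / (1 + (m−1)·α)
   = 15/7 × 0.774 / (1 + (15/7 − 1) × 0.774)
   = 1.6586 / 1.8846 = 0.880

predicted reliability = 0.880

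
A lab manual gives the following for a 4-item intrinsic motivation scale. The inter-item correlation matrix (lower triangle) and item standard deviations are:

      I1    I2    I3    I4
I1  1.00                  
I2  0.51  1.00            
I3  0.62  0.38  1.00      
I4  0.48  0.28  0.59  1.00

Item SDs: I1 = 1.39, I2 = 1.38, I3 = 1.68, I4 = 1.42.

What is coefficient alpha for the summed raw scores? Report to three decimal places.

coefficient alpha = 0.785

Σσ²ᵢ = 1.39² + 1.38² + 1.68² + 1.42² = 8.6753
Covariances σ_ij = r_ij · s_i · s_j:
  σ(I1,I2) = 0.51 × 1.39 × 1.38 = 0.9783
  σ(I1,I3) = 0.62 × 1.39 × 1.68 = 1.4478
  σ(I1,I4) = 0.48 × 1.39 × 1.42 = 0.9474
  σ(I2,I3) = 0.38 × 1.38 × 1.68 = 0.8810
  σ(I2,I4) = 0.28 × 1.38 × 1.42 = 0.5487
  σ(I3,I4) = 0.59 × 1.68 × 1.42 = 1.4075
σ²_T = Σσ²ᵢ + 2·Σσ_ij = 8.6753 + 2 × 6.2107 = 21.0967
α = (4/3)·(1 − 8.6753/21.0967) = 0.785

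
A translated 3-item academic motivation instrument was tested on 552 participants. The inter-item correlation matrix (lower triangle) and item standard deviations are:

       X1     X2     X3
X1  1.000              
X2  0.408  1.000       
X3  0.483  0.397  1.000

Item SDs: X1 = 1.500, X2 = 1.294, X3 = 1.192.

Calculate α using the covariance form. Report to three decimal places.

Σσ²ᵢ = 1.500² + 1.294² + 1.192² = 5.3453
Covariances σ_ij = r_ij · s_i · s_j:
  σ(X1,X2) = 0.408 × 1.500 × 1.294 = 0.7919
  σ(X1,X3) = 0.483 × 1.500 × 1.192 = 0.8636
  σ(X2,X3) = 0.397 × 1.294 × 1.192 = 0.6124
σ²_T = Σσ²ᵢ + 2·Σσ_ij = 5.3453 + 2 × 2.2679 = 9.8811
α = (3/2)·(1 − 5.3453/9.8811) = 0.689

α = 0.689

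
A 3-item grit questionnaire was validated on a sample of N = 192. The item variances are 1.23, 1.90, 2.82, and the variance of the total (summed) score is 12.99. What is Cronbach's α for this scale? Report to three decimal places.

α = 0.813

sum of item variances = 1.23 + 1.90 + 2.82 = 5.95
α = (k/(k−1))·(1 − sum of item variances/σ²_T) = (3/2)·(1 − 5.95/12.99) = 0.813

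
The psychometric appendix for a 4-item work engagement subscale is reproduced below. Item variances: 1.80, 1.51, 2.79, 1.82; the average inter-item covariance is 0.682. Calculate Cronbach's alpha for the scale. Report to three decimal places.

α = 0.678

ΣVar(i) = 1.80 + 1.51 + 2.79 + 1.82 = 7.92
Sum of the 6 distinct covariances = 6 × 0.682 = 4.092
Var(T) = ΣVar(i) + 2·Σcov = 7.92 + 2 × 4.092 = 16.104
α = (4/3)·(1 − 7.92/16.104) = 0.678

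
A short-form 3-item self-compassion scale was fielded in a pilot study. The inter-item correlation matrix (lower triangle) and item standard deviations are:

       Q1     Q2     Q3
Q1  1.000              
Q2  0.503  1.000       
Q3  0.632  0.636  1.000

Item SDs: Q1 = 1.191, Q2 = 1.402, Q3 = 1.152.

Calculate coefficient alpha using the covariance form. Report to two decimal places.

Σσ²ᵢ = 1.191² + 1.402² + 1.152² = 4.7112
Covariances σ_ij = r_ij · s_i · s_j:
  σ(Q1,Q2) = 0.503 × 1.191 × 1.402 = 0.8399
  σ(Q1,Q3) = 0.632 × 1.191 × 1.152 = 0.8671
  σ(Q2,Q3) = 0.636 × 1.402 × 1.152 = 1.0272
σ²_T = Σσ²ᵢ + 2·Σσ_ij = 4.7112 + 2 × 2.7342 = 10.1796
α = (3/2)·(1 − 4.7112/10.1796) = 0.81

coefficient alpha = 0.81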